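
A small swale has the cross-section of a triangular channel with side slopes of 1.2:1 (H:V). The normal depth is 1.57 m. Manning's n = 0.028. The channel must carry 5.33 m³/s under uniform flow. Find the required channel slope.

S = 0.005

For a triangular section with side slope z = 1.2: A = zy² = 1.2×1.57² = 2.958 m²; P = 2y√(1+z²) = 2×1.57×1.562 = 4.905 m.
Hydraulic radius R = A/P = 2.958/4.905 = 0.6031 m.
From Manning's equation, S = [nQ / (1 A R^(2/3))]² = [0.028 × 5.33 / (1 × 2.958 × 0.6031^(2/3))]² = 0.005.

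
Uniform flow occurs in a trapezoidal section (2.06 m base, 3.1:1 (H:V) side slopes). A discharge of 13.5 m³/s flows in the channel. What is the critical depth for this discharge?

At critical depth, Q² T / (g A³) = 1, i.e. A³/T = Q²/g = 13.5²/9.81 = 18.58.
At y = 0.831 m: A³/T = 7.929 — low.
At y = 1.03 m: A³/T = 18.75 — matches.

y_c = 1.03 m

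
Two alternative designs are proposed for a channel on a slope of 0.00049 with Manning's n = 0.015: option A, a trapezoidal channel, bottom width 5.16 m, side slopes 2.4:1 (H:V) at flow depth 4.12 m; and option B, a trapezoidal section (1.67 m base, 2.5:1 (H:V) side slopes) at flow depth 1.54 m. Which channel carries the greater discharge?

channel A

Channel A: With bottom width b = 5.16 m and side slope z = 2.4: A = (b + zy)y = (5.16 + 2.4×4.12)×4.12 = 62 m²; P = b + 2y√(1+z²) = 5.16 + 2×4.12×2.6 = 26.58 m. Hydraulic radius R = A/P = 62/26.58 = 2.332 m. Q_A = (1/0.015)·62·2.332^(2/3)·√0.00049 = 160.9 m³/s.
Channel B: With bottom width b = 1.67 m and side slope z = 2.5: A = (b + zy)y = (1.67 + 2.5×1.54)×1.54 = 8.501 m²; P = b + 2y√(1+z²) = 1.67 + 2×1.54×2.693 = 9.963 m. Hydraulic radius R = A/P = 8.501/9.963 = 0.8532 m. Q_B = (1/0.015)·8.501·0.8532^(2/3)·√0.00049 = 11.29 m³/s.
Q_A = 160.9 m³/s vs Q_B = 11.29 m³/s, so channel A carries more.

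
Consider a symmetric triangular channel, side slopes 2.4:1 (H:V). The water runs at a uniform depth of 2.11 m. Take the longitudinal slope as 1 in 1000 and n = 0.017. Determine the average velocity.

For a triangular section with side slope z = 2.4: A = zy² = 2.4×2.11² = 10.69 m²; P = 2y√(1+z²) = 2×2.11×2.6 = 10.97 m.
Hydraulic radius R = A/P = 10.69/10.97 = 0.9738 m.
From Manning's equation, V = (1/n) R^(2/3) S^(1/2) = (1/0.017) × 0.9738^(2/3) × 0.001^(1/2) = 1.83 m/s.

V = 1.83 m/s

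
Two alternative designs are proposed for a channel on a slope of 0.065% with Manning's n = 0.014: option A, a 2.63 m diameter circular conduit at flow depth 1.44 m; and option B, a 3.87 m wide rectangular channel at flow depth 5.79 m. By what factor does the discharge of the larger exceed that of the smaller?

Channel A: For a circular section of diameter D = 2.63 m at depth y = 1.44 m, the central angle is θ = 2 arccos(1 − 2y/D) = 3.332 rad. Then A = (D²/8)(θ − sin θ) = 3.045 m² and P = Dθ/2 = 4.382 m. Hydraulic radius R = A/P = 3.045/4.382 = 0.6948 m. Q_A = (1/0.014)·3.045·0.6948^(2/3)·√0.00065 = 4.349 m³/s.
Channel B: Flow area A = b·y = 3.87 × 5.79 = 22.41 m². Wetted perimeter P = b + 2y = 3.87 + 2×5.79 = 15.45 m. Hydraulic radius R = A/P = 22.41/15.45 = 1.45 m. Q_B = (1/0.014)·22.41·1.45^(2/3)·√0.00065 = 52.28 m³/s.
The larger discharge is 52.28 m³/s and the smaller is 4.349 m³/s; the ratio is 12.

12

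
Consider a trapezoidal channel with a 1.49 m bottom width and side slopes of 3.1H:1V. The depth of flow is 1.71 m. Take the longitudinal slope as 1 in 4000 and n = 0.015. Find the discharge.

Q = 11.6 m³/s

With bottom width b = 1.49 m and side slope z = 3.1: A = (b + zy)y = (1.49 + 3.1×1.71)×1.71 = 11.61 m²; P = b + 2y√(1+z²) = 1.49 + 2×1.71×3.257 = 12.63 m.
Hydraulic radius R = A/P = 11.61/12.63 = 0.9194 m.
Manning's equation: Q = (1/n) A R^(2/3) S^(1/2) = (1/0.015) × 11.61 × 0.9194^(2/3) × 0.00025^(1/2) = 11.6 m³/s.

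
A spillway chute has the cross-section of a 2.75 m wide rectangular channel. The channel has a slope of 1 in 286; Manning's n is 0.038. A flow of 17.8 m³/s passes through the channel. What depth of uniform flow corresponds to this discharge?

y_n = 4.08 m

Manning's equation rearranged: A R^(2/3) = nQ / (1·√S) = 0.038 × 17.8 / (√0.003497) = 11.44.
Try y = 2.83 m: A R^(2/3) = 7.39 — too small.
Try y = 5.08 m: A R^(2/3) = 14.72 — too large.
Try y = 4.08 m: A R^(2/3) = 11.43 — ≈ 11.44.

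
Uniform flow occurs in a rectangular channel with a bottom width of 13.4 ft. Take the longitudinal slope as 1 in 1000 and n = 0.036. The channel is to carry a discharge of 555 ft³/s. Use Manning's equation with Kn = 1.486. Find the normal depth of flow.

Manning's equation rearranged: A R^(2/3) = nQ / (1.486·√S) = 0.036 × 555 / (1.486 × √0.001) = 425.2.
At y = 15 ft: A R^(2/3) = 558.5 — high.
At y = 8.43 ft: A R^(2/3) = 271.8 — low.
At y = 12 ft: A R^(2/3) = 425.2 — close enough.

y_n = 12 ft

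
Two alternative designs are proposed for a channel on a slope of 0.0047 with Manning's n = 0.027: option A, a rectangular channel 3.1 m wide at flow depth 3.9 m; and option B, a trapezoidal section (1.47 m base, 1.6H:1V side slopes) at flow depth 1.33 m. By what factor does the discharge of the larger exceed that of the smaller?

3.32

Channel A: Flow area A = b·y = 3.1 × 3.9 = 12.09 m². Wetted perimeter P = b + 2y = 3.1 + 2×3.9 = 10.9 m. Hydraulic radius R = A/P = 12.09/10.9 = 1.109 m. Q_A = (1/0.027)·12.09·1.109^(2/3)·√0.0047 = 32.89 m³/s.
Channel B: With bottom width b = 1.47 m and side slope z = 1.6: A = (b + zy)y = (1.47 + 1.6×1.33)×1.33 = 4.785 m²; P = b + 2y√(1+z²) = 1.47 + 2×1.33×1.887 = 6.489 m. Hydraulic radius R = A/P = 4.785/6.489 = 0.7375 m. Q_B = (1/0.027)·4.785·0.7375^(2/3)·√0.0047 = 9.918 m³/s.
The larger discharge is 32.89 m³/s and the smaller is 9.918 m³/s; the ratio is 3.32.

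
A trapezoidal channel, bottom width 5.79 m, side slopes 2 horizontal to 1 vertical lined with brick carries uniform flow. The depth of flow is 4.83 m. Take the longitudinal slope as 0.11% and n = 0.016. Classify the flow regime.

With bottom width b = 5.79 m and side slope z = 2: A = (b + zy)y = (5.79 + 2×4.83)×4.83 = 74.62 m²; P = b + 2y√(1+z²) = 5.79 + 2×4.83×2.236 = 27.39 m.
Hydraulic radius R = A/P = 74.62/27.39 = 2.724 m.
V = (1/n) R^(2/3) √S = (1/0.016) × 2.724^(2/3) × √0.0011 = 4.044 m/s. Hydraulic depth D_h = A/T = 74.62/25.11 = 2.972 m.
Froude number Fr = V/√(g·D_h) = 4.044/√(9.81×2.972) = 0.749, which is less than 1, so the flow is subcritical.

subcritical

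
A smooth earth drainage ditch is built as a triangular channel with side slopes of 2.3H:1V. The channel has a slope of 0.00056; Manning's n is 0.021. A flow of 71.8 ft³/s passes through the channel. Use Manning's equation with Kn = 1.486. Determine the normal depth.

Manning's equation rearranged: A R^(2/3) = nQ / (1.486·√S) = 0.021 × 71.8 / (1.486 × √0.00056) = 42.88.
Try y = 4.65 ft: A R^(2/3) = 82.39 — too large.
Try y = 2.61 ft: A R^(2/3) = 17.66 — too small.
Try y = 3.64 ft: A R^(2/3) = 42.88 — matches.

y_n = 3.64 ft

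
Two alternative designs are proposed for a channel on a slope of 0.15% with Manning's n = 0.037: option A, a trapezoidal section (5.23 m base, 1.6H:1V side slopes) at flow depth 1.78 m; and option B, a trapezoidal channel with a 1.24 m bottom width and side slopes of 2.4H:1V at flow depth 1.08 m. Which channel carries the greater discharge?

Channel A: With bottom width b = 5.23 m and side slope z = 1.6: A = (b + zy)y = (5.23 + 1.6×1.78)×1.78 = 14.38 m²; P = b + 2y√(1+z²) = 5.23 + 2×1.78×1.887 = 11.95 m. Hydraulic radius R = A/P = 14.38/11.95 = 1.204 m. Q_A = (1/0.037)·14.38·1.204^(2/3)·√0.0015 = 17.03 m³/s.
Channel B: With bottom width b = 1.24 m and side slope z = 2.4: A = (b + zy)y = (1.24 + 2.4×1.08)×1.08 = 4.139 m²; P = b + 2y√(1+z²) = 1.24 + 2×1.08×2.6 = 6.856 m. Hydraulic radius R = A/P = 4.139/6.856 = 0.6036 m. Q_B = (1/0.037)·4.139·0.6036^(2/3)·√0.0015 = 3.094 m³/s.
Q_A = 17.03 m³/s vs Q_B = 3.094 m³/s, so channel A carries more.

channel A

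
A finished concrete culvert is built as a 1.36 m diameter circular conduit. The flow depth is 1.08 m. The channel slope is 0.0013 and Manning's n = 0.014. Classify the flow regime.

subcritical

For a circular section of diameter D = 1.36 m at depth y = 1.08 m, the central angle is θ = 2 arccos(1 − 2y/D) = 4.399 rad. Then A = (D²/8)(θ − sin θ) = 1.237 m² and P = Dθ/2 = 2.992 m.
Hydraulic radius R = A/P = 1.237/2.992 = 0.4135 m.
V = (1/n) R^(2/3) √S = (1/0.014) × 0.4135^(2/3) × √0.0013 = 1.429 m/s. Hydraulic depth D_h = A/T = 1.237/1.1 = 1.125 m.
Froude number Fr = V/√(g·D_h) = 1.429/√(9.81×1.125) = 0.43, which is less than 1, so the flow is subcritical.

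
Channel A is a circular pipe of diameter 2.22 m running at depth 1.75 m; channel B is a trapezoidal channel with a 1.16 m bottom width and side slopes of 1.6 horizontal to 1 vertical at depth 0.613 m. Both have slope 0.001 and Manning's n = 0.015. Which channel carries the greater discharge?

Channel A: For a circular section of diameter D = 2.22 m at depth y = 1.75 m, the central angle is θ = 2 arccos(1 − 2y/D) = 4.371 rad. Then A = (D²/8)(θ − sin θ) = 3.273 m² and P = Dθ/2 = 4.851 m. Hydraulic radius R = A/P = 3.273/4.851 = 0.6746 m. Q_A = (1/0.015)·3.273·0.6746^(2/3)·√0.001 = 5.308 m³/s.
Channel B: With bottom width b = 1.16 m and side slope z = 1.6: A = (b + zy)y = (1.16 + 1.6×0.613)×0.613 = 1.312 m²; P = b + 2y√(1+z²) = 1.16 + 2×0.613×1.887 = 3.473 m. Hydraulic radius R = A/P = 1.312/3.473 = 0.3778 m. Q_B = (1/0.015)·1.312·0.3778^(2/3)·√0.001 = 1.446 m³/s.
Q_A = 5.308 m³/s vs Q_B = 1.446 m³/s, so channel A carries more.

channel A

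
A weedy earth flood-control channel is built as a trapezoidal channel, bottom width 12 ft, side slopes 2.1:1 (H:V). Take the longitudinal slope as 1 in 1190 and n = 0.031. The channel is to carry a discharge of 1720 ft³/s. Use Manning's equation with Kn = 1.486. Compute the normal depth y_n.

Manning's equation rearranged: A R^(2/3) = nQ / (1.486·√S) = 0.031 × 1720 / (1.486 × √0.0008403) = 1238.
Trying y = 7.67 ft: A R^(2/3) = 589.5 — low.
Trying y = 12.7 ft: A R^(2/3) = 1782 — high.
Trying y = 10.8 ft: A R^(2/3) = 1239 — matches.

y_n = 10.8 ft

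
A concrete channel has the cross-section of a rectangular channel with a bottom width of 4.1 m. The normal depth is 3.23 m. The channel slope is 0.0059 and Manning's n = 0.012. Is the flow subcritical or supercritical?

supercritical

Flow area A = b·y = 4.1 × 3.23 = 13.24 m². Wetted perimeter P = b + 2y = 4.1 + 2×3.23 = 10.56 m.
Hydraulic radius R = A/P = 13.24/10.56 = 1.254 m.
V = (1/n) R^(2/3) √S = (1/0.012) × 1.254^(2/3) × √0.0059 = 7.444 m/s. Hydraulic depth D_h = A/T = 13.24/4.1 = 3.23 m.
Froude number Fr = V/√(g·D_h) = 7.444/√(9.81×3.23) = 1.32, which is greater than 1, so the flow is supercritical.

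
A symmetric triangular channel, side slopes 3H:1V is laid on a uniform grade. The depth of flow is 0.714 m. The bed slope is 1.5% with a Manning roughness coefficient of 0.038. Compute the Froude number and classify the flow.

subcritical

For a triangular section with side slope z = 3: A = zy² = 3×0.714² = 1.529 m²; P = 2y√(1+z²) = 2×0.714×3.162 = 4.516 m.
Hydraulic radius R = A/P = 1.529/4.516 = 0.3387 m.
V = (1/n) R^(2/3) √S = (1/0.038) × 0.3387^(2/3) × √0.015 = 1.566 m/s. Hydraulic depth D_h = A/T = 1.529/4.284 = 0.357 m.
Froude number Fr = V/√(g·D_h) = 1.566/√(9.81×0.357) = 0.837, which is less than 1, so the flow is subcritical.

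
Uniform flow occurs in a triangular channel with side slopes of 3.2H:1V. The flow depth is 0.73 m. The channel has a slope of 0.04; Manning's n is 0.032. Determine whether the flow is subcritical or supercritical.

For a triangular section with side slope z = 3.2: A = zy² = 3.2×0.73² = 1.705 m²; P = 2y√(1+z²) = 2×0.73×3.353 = 4.895 m.
Hydraulic radius R = A/P = 1.705/4.895 = 0.3484 m.
V = (1/n) R^(2/3) √S = (1/0.032) × 0.3484^(2/3) × √0.04 = 3.094 m/s. Hydraulic depth D_h = A/T = 1.705/4.672 = 0.365 m.
Froude number Fr = V/√(g·D_h) = 3.094/√(9.81×0.365) = 1.64, which is greater than 1, so the flow is supercritical.

supercritical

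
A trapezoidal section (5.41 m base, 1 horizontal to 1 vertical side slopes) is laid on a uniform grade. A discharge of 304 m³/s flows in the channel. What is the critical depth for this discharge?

At critical depth, Q² T / (g A³) = 1, i.e. A³/T = Q²/g = 304²/9.81 = 9421.
Try y = 6.11 m: A³/T = 19780 — high.
Try y = 3.46 m: A³/T = 2344 — low.
Try y = 5.04 m: A³/T = 9432 — ≈ 9421.

y_c = 5.04 m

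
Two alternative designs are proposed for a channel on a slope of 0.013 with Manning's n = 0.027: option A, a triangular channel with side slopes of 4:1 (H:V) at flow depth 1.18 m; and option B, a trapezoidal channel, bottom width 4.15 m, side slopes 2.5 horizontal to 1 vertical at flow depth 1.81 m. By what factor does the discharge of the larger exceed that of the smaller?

Channel A: For a triangular section with side slope z = 4: A = zy² = 4×1.18² = 5.57 m²; P = 2y√(1+z²) = 2×1.18×4.123 = 9.731 m. Hydraulic radius R = A/P = 5.57/9.731 = 0.5724 m. Q_A = (1/0.027)·5.57·0.5724^(2/3)·√0.013 = 16.21 m³/s.
Channel B: With bottom width b = 4.15 m and side slope z = 2.5: A = (b + zy)y = (4.15 + 2.5×1.81)×1.81 = 15.7 m²; P = b + 2y√(1+z²) = 4.15 + 2×1.81×2.693 = 13.9 m. Hydraulic radius R = A/P = 15.7/13.9 = 1.13 m. Q_B = (1/0.027)·15.7·1.13^(2/3)·√0.013 = 71.93 m³/s.
The larger discharge is 71.93 m³/s and the smaller is 16.21 m³/s; the ratio is 4.44.

4.44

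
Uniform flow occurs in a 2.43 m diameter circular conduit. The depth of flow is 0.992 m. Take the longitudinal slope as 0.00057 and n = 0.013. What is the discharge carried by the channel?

For a circular section of diameter D = 2.43 m at depth y = 0.992 m, the central angle is θ = 2 arccos(1 − 2y/D) = 2.772 rad. Then A = (D²/8)(θ − sin θ) = 1.78 m² and P = Dθ/2 = 3.368 m.
Hydraulic radius R = A/P = 1.78/3.368 = 0.5284 m.
Manning's equation: Q = (1/n) A R^(2/3) S^(1/2) = (1/0.013) × 1.78 × 0.5284^(2/3) × 0.00057^(1/2) = 2.14 m³/s.

Q = 2.14 m³/s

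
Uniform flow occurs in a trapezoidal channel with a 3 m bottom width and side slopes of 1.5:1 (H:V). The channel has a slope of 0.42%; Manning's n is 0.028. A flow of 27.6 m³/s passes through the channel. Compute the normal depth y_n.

Manning's equation rearranged: A R^(2/3) = nQ / (1·√S) = 0.028 × 27.6 / (√0.0042) = 11.92.
At y = 1.41 m: A R^(2/3) = 6.684 — short.
At y = 2.05 m: A R^(2/3) = 14.05 — over.
At y = 1.89 m: A R^(2/3) = 11.92 — close enough.

y_n = 1.89 m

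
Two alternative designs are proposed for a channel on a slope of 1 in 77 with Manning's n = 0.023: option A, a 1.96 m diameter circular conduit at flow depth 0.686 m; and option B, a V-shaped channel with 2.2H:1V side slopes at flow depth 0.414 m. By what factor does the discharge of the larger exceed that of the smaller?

Channel A: For a circular section of diameter D = 1.96 m at depth y = 0.686 m, the central angle is θ = 2 arccos(1 − 2y/D) = 2.532 rad. Then A = (D²/8)(θ − sin θ) = 0.9411 m² and P = Dθ/2 = 2.482 m. Hydraulic radius R = A/P = 0.9411/2.482 = 0.3792 m. Q_A = (1/0.023)·0.9411·0.3792^(2/3)·√0.01299 = 2.443 m³/s.
Channel B: For a triangular section with side slope z = 2.2: A = zy² = 2.2×0.414² = 0.3771 m²; P = 2y√(1+z²) = 2×0.414×2.417 = 2.001 m. Hydraulic radius R = A/P = 0.3771/2.001 = 0.1884 m. Q_B = (1/0.023)·0.3771·0.1884^(2/3)·√0.01299 = 0.6141 m³/s.
The larger discharge is 2.443 m³/s and the smaller is 0.6141 m³/s; the ratio is 3.98.

3.98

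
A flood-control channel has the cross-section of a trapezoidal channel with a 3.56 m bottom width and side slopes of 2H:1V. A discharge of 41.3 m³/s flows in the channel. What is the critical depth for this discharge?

y_c = 1.74 m

At critical depth, Q² T / (g A³) = 1, i.e. A³/T = Q²/g = 41.3²/9.81 = 173.9.
At y = 1.91 m: A³/T = 250.1 — high.
At y = 1.74 m: A³/T = 174.7 — matches.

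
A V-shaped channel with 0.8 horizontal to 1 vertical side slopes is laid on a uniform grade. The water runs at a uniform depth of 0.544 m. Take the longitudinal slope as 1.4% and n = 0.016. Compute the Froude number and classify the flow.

For a triangular section with side slope z = 0.8: A = zy² = 0.8×0.544² = 0.2367 m²; P = 2y√(1+z²) = 2×0.544×1.281 = 1.393 m.
Hydraulic radius R = A/P = 0.2367/1.393 = 0.1699 m.
V = (1/n) R^(2/3) √S = (1/0.016) × 0.1699^(2/3) × √0.014 = 2.269 m/s. Hydraulic depth D_h = A/T = 0.2367/0.8704 = 0.272 m.
Froude number Fr = V/√(g·D_h) = 2.269/√(9.81×0.272) = 1.39, which is greater than 1, so the flow is supercritical.

supercritical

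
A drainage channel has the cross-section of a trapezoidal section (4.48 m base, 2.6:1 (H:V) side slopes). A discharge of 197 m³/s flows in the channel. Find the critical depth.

At critical depth, Q² T / (g A³) = 1, i.e. A³/T = Q²/g = 197²/9.81 = 3956.
Trying y = 2.71 m: A³/T = 1641 — low.
Trying y = 3.65 m: A³/T = 5651 — high.
Trying y = 3.35 m: A³/T = 3939 — ≈ 3956.

y_c = 3.35 m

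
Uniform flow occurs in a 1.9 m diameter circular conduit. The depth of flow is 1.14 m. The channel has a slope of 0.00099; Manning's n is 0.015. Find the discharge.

For a circular section of diameter D = 1.9 m at depth y = 1.14 m, the central angle is θ = 2 arccos(1 − 2y/D) = 3.544 rad. Then A = (D²/8)(θ − sin θ) = 1.776 m² and P = Dθ/2 = 3.367 m.
Hydraulic radius R = A/P = 1.776/3.367 = 0.5275 m.
Manning's equation: Q = (1/n) A R^(2/3) S^(1/2) = (1/0.015) × 1.776 × 0.5275^(2/3) × 0.00099^(1/2) = 2.43 m³/s.

Q = 2.43 m³/s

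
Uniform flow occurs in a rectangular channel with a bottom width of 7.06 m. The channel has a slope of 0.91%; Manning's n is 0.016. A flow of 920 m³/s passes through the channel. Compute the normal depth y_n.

Manning's equation rearranged: A R^(2/3) = nQ / (1·√S) = 0.016 × 920 / (√0.0091) = 154.3.
At y = 10.1 m: A R^(2/3) = 135.4 — too small.
At y = 14.1 m: A R^(2/3) = 198.8 — too large.
At y = 11.3 m: A R^(2/3) = 154.3 — close enough.

y_n = 11.3 m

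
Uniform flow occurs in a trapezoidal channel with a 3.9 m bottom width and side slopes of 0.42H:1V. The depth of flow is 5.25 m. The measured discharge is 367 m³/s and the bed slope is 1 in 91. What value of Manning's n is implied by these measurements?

n = 0.015

With bottom width b = 3.9 m and side slope z = 0.42: A = (b + zy)y = (3.9 + 0.42×5.25)×5.25 = 32.05 m²; P = b + 2y√(1+z²) = 3.9 + 2×5.25×1.085 = 15.29 m.
Hydraulic radius R = A/P = 32.05/15.29 = 2.096 m.
Rearranging Manning's equation: n = (1/Q) A R^(2/3) S^(1/2) = (1/367) × 32.05 × 2.096^(2/3) × √0.01099 = 0.015.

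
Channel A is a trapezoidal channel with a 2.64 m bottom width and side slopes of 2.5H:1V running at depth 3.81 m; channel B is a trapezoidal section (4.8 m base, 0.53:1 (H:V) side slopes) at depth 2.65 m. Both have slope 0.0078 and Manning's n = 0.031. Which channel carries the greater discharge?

channel A

Channel A: With bottom width b = 2.64 m and side slope z = 2.5: A = (b + zy)y = (2.64 + 2.5×3.81)×3.81 = 46.35 m²; P = b + 2y√(1+z²) = 2.64 + 2×3.81×2.693 = 23.16 m. Hydraulic radius R = A/P = 46.35/23.16 = 2.001 m. Q_A = (1/0.031)·46.35·2.001^(2/3)·√0.0078 = 209.7 m³/s.
Channel B: With bottom width b = 4.8 m and side slope z = 0.53: A = (b + zy)y = (4.8 + 0.53×2.65)×2.65 = 16.44 m²; P = b + 2y√(1+z²) = 4.8 + 2×2.65×1.132 = 10.8 m. Hydraulic radius R = A/P = 16.44/10.8 = 1.523 m. Q_B = (1/0.031)·16.44·1.523^(2/3)·√0.0078 = 62 m³/s.
Q_A = 209.7 m³/s vs Q_B = 62 m³/s, so channel A carries more.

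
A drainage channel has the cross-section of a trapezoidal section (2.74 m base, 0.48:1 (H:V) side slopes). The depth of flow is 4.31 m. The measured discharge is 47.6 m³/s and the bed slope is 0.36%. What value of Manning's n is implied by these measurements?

n = 0.037

With bottom width b = 2.74 m and side slope z = 0.48: A = (b + zy)y = (2.74 + 0.48×4.31)×4.31 = 20.73 m²; P = b + 2y√(1+z²) = 2.74 + 2×4.31×1.109 = 12.3 m.
Hydraulic radius R = A/P = 20.73/12.3 = 1.685 m.
Rearranging Manning's equation: n = (1/Q) A R^(2/3) S^(1/2) = (1/47.6) × 20.73 × 1.685^(2/3) × √0.0036 = 0.037.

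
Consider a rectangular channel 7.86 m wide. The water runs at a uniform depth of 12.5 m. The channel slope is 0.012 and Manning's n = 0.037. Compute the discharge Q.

Q = 604 m³/s

Flow area A = b·y = 7.86 × 12.5 = 98.25 m². Wetted perimeter P = b + 2y = 7.86 + 2×12.5 = 32.86 m.
Hydraulic radius R = A/P = 98.25/32.86 = 2.99 m.
Manning's equation: Q = (1/n) A R^(2/3) S^(1/2) = (1/0.037) × 98.25 × 2.99^(2/3) × 0.012^(1/2) = 604 m³/s.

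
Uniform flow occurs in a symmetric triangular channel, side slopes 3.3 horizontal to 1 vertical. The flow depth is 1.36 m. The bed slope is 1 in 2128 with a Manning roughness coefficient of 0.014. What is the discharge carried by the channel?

For a triangular section with side slope z = 3.3: A = zy² = 3.3×1.36² = 6.104 m²; P = 2y√(1+z²) = 2×1.36×3.448 = 9.379 m.
Hydraulic radius R = A/P = 6.104/9.379 = 0.6508 m.
Manning's equation: Q = (1/n) A R^(2/3) S^(1/2) = (1/0.014) × 6.104 × 0.6508^(2/3) × 0.0004699^(1/2) = 7.1 m³/s.

Q = 7.1 m³/s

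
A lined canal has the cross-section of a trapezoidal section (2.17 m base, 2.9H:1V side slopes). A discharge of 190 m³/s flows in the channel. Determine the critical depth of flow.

At critical depth, Q² T / (g A³) = 1, i.e. A³/T = Q²/g = 190²/9.81 = 3680.
At y = 4.14 m: A³/T = 7721 — too large.
At y = 3.52 m: A³/T = 3662 — ≈ 3680.

y_c = 3.52 m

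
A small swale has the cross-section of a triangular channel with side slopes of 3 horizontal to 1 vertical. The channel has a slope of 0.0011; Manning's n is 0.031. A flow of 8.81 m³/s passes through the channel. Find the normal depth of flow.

y_n = 1.76 m

Manning's equation rearranged: A R^(2/3) = nQ / (1·√S) = 0.031 × 8.81 / (√0.0011) = 8.235.
At y = 1.39 m: A R^(2/3) = 4.391 — too small.
At y = 2.17 m: A R^(2/3) = 14.4 — too large.
At y = 1.76 m: A R^(2/3) = 8.239 — ≈ 8.235.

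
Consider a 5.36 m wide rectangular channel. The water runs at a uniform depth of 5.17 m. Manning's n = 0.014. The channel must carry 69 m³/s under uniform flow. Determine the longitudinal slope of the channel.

S = 0.00057

Flow area A = b·y = 5.36 × 5.17 = 27.71 m². Wetted perimeter P = b + 2y = 5.36 + 2×5.17 = 15.7 m.
Hydraulic radius R = A/P = 27.71/15.7 = 1.765 m.
From Manning's equation, S = [nQ / (1 A R^(2/3))]² = [0.014 × 69 / (1 × 27.71 × 1.765^(2/3))]² = 0.00057.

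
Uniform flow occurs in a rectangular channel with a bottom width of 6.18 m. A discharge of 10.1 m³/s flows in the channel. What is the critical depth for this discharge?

For a rectangular channel, critical depth y_c = (q²/g)^(1/3) where q = Q/b = 10.1/6.18 = 1.634 m²/s.
So y_c = (1.634²/9.81)^(1/3) = 0.648 m.

y_c = 0.648 m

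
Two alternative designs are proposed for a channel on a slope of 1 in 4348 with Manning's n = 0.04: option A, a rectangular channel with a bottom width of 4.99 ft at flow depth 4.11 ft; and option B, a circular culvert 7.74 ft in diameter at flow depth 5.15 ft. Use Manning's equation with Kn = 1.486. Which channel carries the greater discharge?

channel B

Channel A: Flow area A = b·y = 4.99 × 4.11 = 20.51 ft². Wetted perimeter P = b + 2y = 4.99 + 2×4.11 = 13.21 ft. Hydraulic radius R = A/P = 20.51/13.21 = 1.553 ft. Q_A = (1.486/0.04)·20.51·1.553^(2/3)·√0.00023 = 15.49 ft³/s.
Channel B: For a circular section of diameter D = 7.74 ft at depth y = 5.15 ft, the central angle is θ = 2 arccos(1 − 2y/D) = 3.816 rad. Then A = (D²/8)(θ − sin θ) = 33.25 ft² and P = Dθ/2 = 14.77 ft. Hydraulic radius R = A/P = 33.25/14.77 = 2.252 ft. Q_B = (1.486/0.04)·33.25·2.252^(2/3)·√0.00023 = 32.18 ft³/s.
Q_A = 15.49 ft³/s vs Q_B = 32.18 ft³/s, so channel B carries more.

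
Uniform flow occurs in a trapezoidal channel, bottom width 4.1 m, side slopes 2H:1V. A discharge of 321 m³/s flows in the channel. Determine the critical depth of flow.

At critical depth, Q² T / (g A³) = 1, i.e. A³/T = Q²/g = 321²/9.81 = 10500.
Try y = 3.34 m: A³/T = 2673 — short.
Try y = 5.42 m: A³/T = 20600 — over.
Try y = 4.63 m: A³/T = 10460 — matches.

y_c = 4.63 m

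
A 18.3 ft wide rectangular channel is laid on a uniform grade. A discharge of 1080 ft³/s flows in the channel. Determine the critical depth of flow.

y_c = 4.76 ft

For a rectangular channel, critical depth y_c = (q²/g)^(1/3) where q = Q/b = 1080/18.3 = 59.02 ft²/s.
So y_c = (59.02²/32.2)^(1/3) = 4.76 ft.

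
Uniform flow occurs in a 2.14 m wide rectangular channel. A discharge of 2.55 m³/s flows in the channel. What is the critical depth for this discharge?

y_c = 0.525 m

For a rectangular channel, critical depth y_c = (q²/g)^(1/3) where q = Q/b = 2.55/2.14 = 1.192 m²/s.
So y_c = (1.192²/9.81)^(1/3) = 0.525 m.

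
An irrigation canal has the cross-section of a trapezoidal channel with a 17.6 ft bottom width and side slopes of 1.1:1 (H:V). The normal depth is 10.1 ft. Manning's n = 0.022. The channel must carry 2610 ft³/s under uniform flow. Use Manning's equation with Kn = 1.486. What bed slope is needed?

S = 0.0016

With bottom width b = 17.6 ft and side slope z = 1.1: A = (b + zy)y = (17.6 + 1.1×10.1)×10.1 = 290 ft²; P = b + 2y√(1+z²) = 17.6 + 2×10.1×1.487 = 47.63 ft.
Hydraulic radius R = A/P = 290/47.63 = 6.088 ft.
From Manning's equation, S = [nQ / (1.486 A R^(2/3))]² = [0.022 × 2610 / (1.486 × 290 × 6.088^(2/3))]² = 0.0016.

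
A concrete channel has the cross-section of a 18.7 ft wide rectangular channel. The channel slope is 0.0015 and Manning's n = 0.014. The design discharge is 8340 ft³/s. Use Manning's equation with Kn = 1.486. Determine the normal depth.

Manning's equation rearranged: A R^(2/3) = nQ / (1.486·√S) = 0.014 × 8340 / (1.486 × √0.0015) = 2029.
At y = 32.3 ft: A R^(2/3) = 2263 — high.
At y = 29.4 ft: A R^(2/3) = 2030 — close enough.

y_n = 29.4 ft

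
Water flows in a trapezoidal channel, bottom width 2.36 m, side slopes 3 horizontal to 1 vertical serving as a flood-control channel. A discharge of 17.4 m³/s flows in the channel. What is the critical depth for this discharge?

y_c = 1.14 m

At critical depth, Q² T / (g A³) = 1, i.e. A³/T = Q²/g = 17.4²/9.81 = 30.86.
At y = 1.36 m: A³/T = 63.86 — high.
At y = 0.872 m: A³/T = 10.76 — low.
At y = 1.14 m: A³/T = 31.1 — close enough.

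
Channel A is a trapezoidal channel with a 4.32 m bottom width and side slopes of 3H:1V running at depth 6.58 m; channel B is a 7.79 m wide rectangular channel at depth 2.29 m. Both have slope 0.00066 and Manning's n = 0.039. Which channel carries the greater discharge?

channel A

Channel A: With bottom width b = 4.32 m and side slope z = 3: A = (b + zy)y = (4.32 + 3×6.58)×6.58 = 158.3 m²; P = b + 2y√(1+z²) = 4.32 + 2×6.58×3.162 = 45.94 m. Hydraulic radius R = A/P = 158.3/45.94 = 3.446 m. Q_A = (1/0.039)·158.3·3.446^(2/3)·√0.00066 = 237.9 m³/s.
Channel B: Flow area A = b·y = 7.79 × 2.29 = 17.84 m². Wetted perimeter P = b + 2y = 7.79 + 2×2.29 = 12.37 m. Hydraulic radius R = A/P = 17.84/12.37 = 1.442 m. Q_B = (1/0.039)·17.84·1.442^(2/3)·√0.00066 = 15 m³/s.
Q_A = 237.9 m³/s vs Q_B = 15 m³/s, so channel A carries more.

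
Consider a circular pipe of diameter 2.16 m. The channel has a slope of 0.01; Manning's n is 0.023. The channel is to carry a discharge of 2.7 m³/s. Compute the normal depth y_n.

y_n = 0.745 m

Manning's equation rearranged: A R^(2/3) = nQ / (1·√S) = 0.023 × 2.7 / (√0.01) = 0.621.
Try y = 0.633 m: A R^(2/3) = 0.4547 — too small.
Try y = 0.831 m: A R^(2/3) = 0.7623 — too large.
Try y = 0.745 m: A R^(2/3) = 0.6215 — matches.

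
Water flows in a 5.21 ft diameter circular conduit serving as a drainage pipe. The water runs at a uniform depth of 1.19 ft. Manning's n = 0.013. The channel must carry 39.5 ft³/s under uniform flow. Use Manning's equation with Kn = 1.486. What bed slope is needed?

For a circular section of diameter D = 5.21 ft at depth y = 1.19 ft, the central angle is θ = 2 arccos(1 − 2y/D) = 1.993 rad. Then A = (D²/8)(θ − sin θ) = 3.668 ft² and P = Dθ/2 = 5.192 ft.
Hydraulic radius R = A/P = 3.668/5.192 = 0.7064 ft.
From Manning's equation, S = [nQ / (1.486 A R^(2/3))]² = [0.013 × 39.5 / (1.486 × 3.668 × 0.7064^(2/3))]² = 0.0141.

S = 0.0141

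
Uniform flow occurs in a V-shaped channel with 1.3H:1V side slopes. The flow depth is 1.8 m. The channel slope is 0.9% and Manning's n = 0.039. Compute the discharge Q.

For a triangular section with side slope z = 1.3: A = zy² = 1.3×1.8² = 4.212 m²; P = 2y√(1+z²) = 2×1.8×1.64 = 5.904 m.
Hydraulic radius R = A/P = 4.212/5.904 = 0.7134 m.
Manning's equation: Q = (1/n) A R^(2/3) S^(1/2) = (1/0.039) × 4.212 × 0.7134^(2/3) × 0.009^(1/2) = 8.18 m³/s.

Q = 8.18 m³/s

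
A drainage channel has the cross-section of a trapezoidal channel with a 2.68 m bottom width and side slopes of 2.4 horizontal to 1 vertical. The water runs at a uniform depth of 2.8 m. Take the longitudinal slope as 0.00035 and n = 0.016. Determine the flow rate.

Q = 40.8 m³/s

With bottom width b = 2.68 m and side slope z = 2.4: A = (b + zy)y = (2.68 + 2.4×2.8)×2.8 = 26.32 m²; P = b + 2y√(1+z²) = 2.68 + 2×2.8×2.6 = 17.24 m.
Hydraulic radius R = A/P = 26.32/17.24 = 1.527 m.
Manning's equation: Q = (1/n) A R^(2/3) S^(1/2) = (1/0.016) × 26.32 × 1.527^(2/3) × 0.00035^(1/2) = 40.8 m³/s.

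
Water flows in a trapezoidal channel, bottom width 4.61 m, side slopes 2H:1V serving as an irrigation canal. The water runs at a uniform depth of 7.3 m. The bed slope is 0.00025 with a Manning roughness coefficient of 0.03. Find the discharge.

With bottom width b = 4.61 m and side slope z = 2: A = (b + zy)y = (4.61 + 2×7.3)×7.3 = 140.2 m²; P = b + 2y√(1+z²) = 4.61 + 2×7.3×2.236 = 37.26 m.
Hydraulic radius R = A/P = 140.2/37.26 = 3.764 m.
Manning's equation: Q = (1/n) A R^(2/3) S^(1/2) = (1/0.03) × 140.2 × 3.764^(2/3) × 0.00025^(1/2) = 179 m³/s.

Q = 179 m³/s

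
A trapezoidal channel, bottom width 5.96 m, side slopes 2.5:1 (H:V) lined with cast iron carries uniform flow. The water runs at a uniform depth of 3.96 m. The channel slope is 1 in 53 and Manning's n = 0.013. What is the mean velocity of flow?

With bottom width b = 5.96 m and side slope z = 2.5: A = (b + zy)y = (5.96 + 2.5×3.96)×3.96 = 62.81 m²; P = b + 2y√(1+z²) = 5.96 + 2×3.96×2.693 = 27.29 m.
Hydraulic radius R = A/P = 62.81/27.29 = 2.302 m.
From Manning's equation, V = (1/n) R^(2/3) S^(1/2) = (1/0.013) × 2.302^(2/3) × 0.01887^(1/2) = 18.4 m/s.

V = 18.4 m/s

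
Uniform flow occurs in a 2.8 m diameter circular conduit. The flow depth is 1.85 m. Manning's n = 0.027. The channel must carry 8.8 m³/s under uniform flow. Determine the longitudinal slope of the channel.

For a circular section of diameter D = 2.8 m at depth y = 1.85 m, the central angle is θ = 2 arccos(1 − 2y/D) = 3.796 rad. Then A = (D²/8)(θ − sin θ) = 4.317 m² and P = Dθ/2 = 5.314 m.
Hydraulic radius R = A/P = 4.317/5.314 = 0.8123 m.
From Manning's equation, S = [nQ / (1 A R^(2/3))]² = [0.027 × 8.8 / (1 × 4.317 × 0.8123^(2/3))]² = 0.004.

S = 0.004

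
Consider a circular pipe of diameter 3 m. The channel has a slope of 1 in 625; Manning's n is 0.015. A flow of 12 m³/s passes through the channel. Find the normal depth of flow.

Manning's equation rearranged: A R^(2/3) = nQ / (1·√S) = 0.015 × 12 / (√0.0016) = 4.5.
Trying y = 1.55 m: A R^(2/3) = 3.083 — too small.
Trying y = 1.98 m: A R^(2/3) = 4.51 — close enough.

y_n = 1.98 m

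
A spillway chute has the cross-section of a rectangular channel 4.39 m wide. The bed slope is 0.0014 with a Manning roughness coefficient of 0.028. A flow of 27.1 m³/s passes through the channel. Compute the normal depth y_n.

Manning's equation rearranged: A R^(2/3) = nQ / (1·√S) = 0.028 × 27.1 / (√0.0014) = 20.28.
Try y = 4.04 m: A R^(2/3) = 22.43 — too large.
Try y = 2.72 m: A R^(2/3) = 13.59 — too small.
Try y = 3.72 m: A R^(2/3) = 20.25 — ≈ 20.28.

y_n = 3.72 m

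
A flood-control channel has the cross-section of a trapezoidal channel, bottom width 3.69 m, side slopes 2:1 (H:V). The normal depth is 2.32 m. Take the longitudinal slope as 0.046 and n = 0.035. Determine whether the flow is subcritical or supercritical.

supercritical

With bottom width b = 3.69 m and side slope z = 2: A = (b + zy)y = (3.69 + 2×2.32)×2.32 = 19.33 m²; P = b + 2y√(1+z²) = 3.69 + 2×2.32×2.236 = 14.07 m.
Hydraulic radius R = A/P = 19.33/14.07 = 1.374 m.
V = (1/n) R^(2/3) √S = (1/0.035) × 1.374^(2/3) × √0.046 = 7.574 m/s. Hydraulic depth D_h = A/T = 19.33/12.97 = 1.49 m.
Froude number Fr = V/√(g·D_h) = 7.574/√(9.81×1.49) = 1.98, which is greater than 1, so the flow is supercritical.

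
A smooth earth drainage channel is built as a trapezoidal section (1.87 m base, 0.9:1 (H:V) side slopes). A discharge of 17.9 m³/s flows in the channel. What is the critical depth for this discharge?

y_c = 1.62 m

At critical depth, Q² T / (g A³) = 1, i.e. A³/T = Q²/g = 17.9²/9.81 = 32.66.
At y = 1.36 m: A³/T = 17.25 — too small.
At y = 1.81 m: A³/T = 49.54 — too large.
At y = 1.62 m: A³/T = 32.74 — ≈ 32.66.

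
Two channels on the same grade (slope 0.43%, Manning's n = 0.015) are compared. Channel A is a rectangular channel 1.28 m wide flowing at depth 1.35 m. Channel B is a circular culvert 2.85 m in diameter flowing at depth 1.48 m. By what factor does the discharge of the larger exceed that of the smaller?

Channel A: Flow area A = b·y = 1.28 × 1.35 = 1.728 m². Wetted perimeter P = b + 2y = 1.28 + 2×1.35 = 3.98 m. Hydraulic radius R = A/P = 1.728/3.98 = 0.4342 m. Q_A = (1/0.015)·1.728·0.4342^(2/3)·√0.0043 = 4.331 m³/s.
Channel B: For a circular section of diameter D = 2.85 m at depth y = 1.48 m, the central angle is θ = 2 arccos(1 − 2y/D) = 3.219 rad. Then A = (D²/8)(θ − sin θ) = 3.346 m² and P = Dθ/2 = 4.587 m. Hydraulic radius R = A/P = 3.346/4.587 = 0.7296 m. Q_B = (1/0.015)·3.346·0.7296^(2/3)·√0.0043 = 11.86 m³/s.
The larger discharge is 11.86 m³/s and the smaller is 4.331 m³/s; the ratio is 2.74.

2.74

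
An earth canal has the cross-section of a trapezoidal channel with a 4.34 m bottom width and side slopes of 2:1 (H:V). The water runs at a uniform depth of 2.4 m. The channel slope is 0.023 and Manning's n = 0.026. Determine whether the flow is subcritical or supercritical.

supercritical

With bottom width b = 4.34 m and side slope z = 2: A = (b + zy)y = (4.34 + 2×2.4)×2.4 = 21.94 m²; P = b + 2y√(1+z²) = 4.34 + 2×2.4×2.236 = 15.07 m.
Hydraulic radius R = A/P = 21.94/15.07 = 1.455 m.
V = (1/n) R^(2/3) √S = (1/0.026) × 1.455^(2/3) × √0.023 = 7.491 m/s. Hydraulic depth D_h = A/T = 21.94/13.94 = 1.574 m.
Froude number Fr = V/√(g·D_h) = 7.491/√(9.81×1.574) = 1.91, which is greater than 1, so the flow is supercritical.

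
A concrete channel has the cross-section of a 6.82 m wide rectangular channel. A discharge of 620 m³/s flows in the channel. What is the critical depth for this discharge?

y_c = 9.44 m

For a rectangular channel, critical depth y_c = (q²/g)^(1/3) where q = Q/b = 620/6.82 = 90.91 m²/s.
So y_c = (90.91²/9.81)^(1/3) = 9.44 m.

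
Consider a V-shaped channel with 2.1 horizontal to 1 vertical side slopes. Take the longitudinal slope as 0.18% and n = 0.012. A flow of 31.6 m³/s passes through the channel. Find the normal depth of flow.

Manning's equation rearranged: A R^(2/3) = nQ / (1·√S) = 0.012 × 31.6 / (√0.0018) = 8.938.
At y = 1.87 m: A R^(2/3) = 6.559 — short.
At y = 2.1 m: A R^(2/3) = 8.937 — ≈ 8.938.

y_n = 2.1 m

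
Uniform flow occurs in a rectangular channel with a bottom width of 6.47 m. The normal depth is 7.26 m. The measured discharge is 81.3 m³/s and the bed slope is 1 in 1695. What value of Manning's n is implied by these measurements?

n = 0.024

Flow area A = b·y = 6.47 × 7.26 = 46.97 m². Wetted perimeter P = b + 2y = 6.47 + 2×7.26 = 20.99 m.
Hydraulic radius R = A/P = 46.97/20.99 = 2.238 m.
Rearranging Manning's equation: n = (1/Q) A R^(2/3) S^(1/2) = (1/81.3) × 46.97 × 2.238^(2/3) × √0.00059 = 0.024.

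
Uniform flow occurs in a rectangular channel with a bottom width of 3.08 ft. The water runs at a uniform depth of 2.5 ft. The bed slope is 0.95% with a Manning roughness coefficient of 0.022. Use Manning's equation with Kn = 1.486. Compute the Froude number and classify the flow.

subcritical

Flow area A = b·y = 3.08 × 2.5 = 7.7 ft². Wetted perimeter P = b + 2y = 3.08 + 2×2.5 = 8.08 ft.
Hydraulic radius R = A/P = 7.7/8.08 = 0.953 ft.
V = (1.486/n) R^(2/3) √S = (1.486/0.022) × 0.953^(2/3) × √0.0095 = 6.375 ft/s. Hydraulic depth D_h = A/T = 7.7/3.08 = 2.5 ft.
Froude number Fr = V/√(g·D_h) = 6.375/√(32.2×2.5) = 0.711, which is less than 1, so the flow is subcritical.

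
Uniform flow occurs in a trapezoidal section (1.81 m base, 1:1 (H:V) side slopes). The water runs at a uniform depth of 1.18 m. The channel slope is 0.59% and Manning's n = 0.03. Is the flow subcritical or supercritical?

subcritical

With bottom width b = 1.81 m and side slope z = 1: A = (b + zy)y = (1.81 + 1×1.18)×1.18 = 3.528 m²; P = b + 2y√(1+z²) = 1.81 + 2×1.18×1.414 = 5.148 m.
Hydraulic radius R = A/P = 3.528/5.148 = 0.6854 m.
V = (1/n) R^(2/3) √S = (1/0.03) × 0.6854^(2/3) × √0.0059 = 1.99 m/s. Hydraulic depth D_h = A/T = 3.528/4.17 = 0.8461 m.
Froude number Fr = V/√(g·D_h) = 1.99/√(9.81×0.8461) = 0.691, which is less than 1, so the flow is subcritical.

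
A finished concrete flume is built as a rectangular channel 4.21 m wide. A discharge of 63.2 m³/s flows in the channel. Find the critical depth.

For a rectangular channel, critical depth y_c = (q²/g)^(1/3) where q = Q/b = 63.2/4.21 = 15.01 m²/s.
So y_c = (15.01²/9.81)^(1/3) = 2.84 m.

y_c = 2.84 m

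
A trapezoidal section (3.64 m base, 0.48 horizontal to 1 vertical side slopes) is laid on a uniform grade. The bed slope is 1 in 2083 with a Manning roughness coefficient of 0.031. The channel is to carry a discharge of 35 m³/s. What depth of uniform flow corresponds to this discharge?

y_n = 5.04 m

Manning's equation rearranged: A R^(2/3) = nQ / (1·√S) = 0.031 × 35 / (√0.0004801) = 49.52.
Try y = 3.7 m: A R^(2/3) = 28.45 — low.
Try y = 6.24 m: A R^(2/3) = 73.56 — high.
Try y = 5.04 m: A R^(2/3) = 49.45 — ≈ 49.52.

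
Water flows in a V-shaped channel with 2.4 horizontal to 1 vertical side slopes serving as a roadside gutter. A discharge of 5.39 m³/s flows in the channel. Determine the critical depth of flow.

y_c = 1.01 m

At critical depth, Q² T / (g A³) = 1, i.e. A³/T = Q²/g = 5.39²/9.81 = 2.961.
Try y = 1.14 m: A³/T = 5.545 — over.
Try y = 0.773 m: A³/T = 0.7949 — short.
Try y = 1.01 m: A³/T = 3.027 — close enough.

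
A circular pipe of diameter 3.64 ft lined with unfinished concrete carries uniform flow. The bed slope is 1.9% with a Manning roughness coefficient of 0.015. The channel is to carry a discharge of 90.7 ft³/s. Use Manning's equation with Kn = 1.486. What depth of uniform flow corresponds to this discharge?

y_n = 2.2 ft

Manning's equation rearranged: A R^(2/3) = nQ / (1.486·√S) = 0.015 × 90.7 / (1.486 × √0.019) = 6.642.
Try y = 2.48 ft: A R^(2/3) = 7.892 — over.
Try y = 2.2 ft: A R^(2/3) = 6.639 — matches.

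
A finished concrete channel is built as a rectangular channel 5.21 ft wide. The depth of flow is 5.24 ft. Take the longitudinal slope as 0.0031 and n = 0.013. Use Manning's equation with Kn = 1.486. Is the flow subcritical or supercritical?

Flow area A = b·y = 5.21 × 5.24 = 27.3 ft². Wetted perimeter P = b + 2y = 5.21 + 2×5.24 = 15.69 ft.
Hydraulic radius R = A/P = 27.3/15.69 = 1.74 ft.
V = (1.486/n) R^(2/3) √S = (1.486/0.013) × 1.74^(2/3) × √0.0031 = 9.207 ft/s. Hydraulic depth D_h = A/T = 27.3/5.21 = 5.24 ft.
Froude number Fr = V/√(g·D_h) = 9.207/√(32.2×5.24) = 0.709, which is less than 1, so the flow is subcritical.

subcritical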